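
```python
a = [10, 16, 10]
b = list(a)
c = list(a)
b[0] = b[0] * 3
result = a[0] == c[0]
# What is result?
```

After line 1: a = [10, 16, 10]
After line 2 (b = list(a), copy): a = [10, 16, 10], b = [10, 16, 10]
After line 3 (c = list(a) is a copy, new object): c = [10, 16, 10]
After line 4 (b[0] = 10 * 3 = 30; only b mutates (copy)): a = [10, 16, 10], b = [30, 16, 10], c = [10, 16, 10]
After line 5 (a[0] = 10, c[0] = 10; result = True)

True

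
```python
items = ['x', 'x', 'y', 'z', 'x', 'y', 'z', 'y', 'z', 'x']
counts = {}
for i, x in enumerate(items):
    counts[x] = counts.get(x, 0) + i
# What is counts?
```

Initial: counts = {}, items = ['x', 'x', 'y', 'z', 'x', 'y', 'z', 'y', 'z', 'x']
i=0, x='x': counts = {'x': 0}
i=1, x='x': counts = {'x': 1}
i=2, x='y': counts = {'x': 1, 'y': 2}
i=3, x='z': counts = {'x': 1, 'y': 2, 'z': 3}
i=4, x='x': counts = {'x': 5, 'y': 2, 'z': 3}
i=5, x='y': counts = {'x': 5, 'y': 7, 'z': 3}
i=6, x='z': counts = {'x': 5, 'y': 7, 'z': 9}
i=7, x='y': counts = {'x': 5, 'y': 14, 'z': 9}
i=8, x='z': counts = {'x': 5, 'y': 14, 'z': 17}
i=9, x='x': counts = {'x': 14, 'y': 14, 'z': 17}

{'x': 14, 'y': 14, 'z': 17}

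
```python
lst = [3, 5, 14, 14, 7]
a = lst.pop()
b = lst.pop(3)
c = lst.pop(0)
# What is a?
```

After line 1: lst = [3, 5, 14, 14, 7]
After line 2 (pop() -> a = 7): lst = [3, 5, 14, 14]
After line 3 (pop(3) -> b = 14): lst = [3, 5, 14]
After line 4 (pop(0) -> c = 3): lst = [5, 14]

7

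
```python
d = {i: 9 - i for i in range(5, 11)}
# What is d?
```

{5: 4, 6: 3, 7: 2, 8: 1, 9: 0, 10: -1}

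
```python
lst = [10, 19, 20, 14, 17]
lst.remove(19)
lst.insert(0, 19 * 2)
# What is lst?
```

After line 1: lst = [10, 19, 20, 14, 17]
After line 2 (remove first 19): lst = [10, 20, 14, 17]
After line 3 (insert 38 at index 0): lst = [38, 10, 20, 14, 17]

[38, 10, 20, 14, 17]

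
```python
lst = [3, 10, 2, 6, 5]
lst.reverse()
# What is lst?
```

[5, 6, 2, 10, 3]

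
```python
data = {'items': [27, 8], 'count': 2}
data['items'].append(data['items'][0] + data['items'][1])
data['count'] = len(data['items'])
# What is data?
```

After line 1: data = {'items': [27, 8], 'count': 2}
After line 2 (append 27 + 8 = 35): data = {'items': [27, 8, 35], 'count': 2}
After line 3 (count = len(items) = 3): data = {'items': [27, 8, 35], 'count': 3}

{'items': [27, 8, 35], 'count': 3}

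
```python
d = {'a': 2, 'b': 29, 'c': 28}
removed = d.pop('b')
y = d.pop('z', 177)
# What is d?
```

After line 1: d = {'a': 2, 'b': 29, 'c': 28}
After line 2 (pop 'b' returns 29): d = {'a': 2, 'c': 28}, removed = 29
After line 3 (pop 'z' missing, returns default 177): d = {'a': 2, 'c': 28}, y = 177

{'a': 2, 'c': 28}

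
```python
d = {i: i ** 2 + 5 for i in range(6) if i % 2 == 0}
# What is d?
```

{0: 5, 2: 9, 4: 21}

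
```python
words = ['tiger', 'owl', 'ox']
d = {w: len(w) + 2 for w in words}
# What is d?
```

{'tiger': 7, 'owl': 5, 'ox': 4}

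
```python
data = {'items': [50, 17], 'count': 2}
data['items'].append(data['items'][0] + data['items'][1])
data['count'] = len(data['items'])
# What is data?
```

After line 1: data = {'items': [50, 17], 'count': 2}
After line 2 (append 50 + 17 = 67): data = {'items': [50, 17, 67], 'count': 2}
After line 3 (count = len(items) = 3): data = {'items': [50, 17, 67], 'count': 3}

{'items': [50, 17, 67], 'count': 3}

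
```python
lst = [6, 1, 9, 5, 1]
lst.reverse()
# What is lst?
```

[1, 5, 9, 1, 6]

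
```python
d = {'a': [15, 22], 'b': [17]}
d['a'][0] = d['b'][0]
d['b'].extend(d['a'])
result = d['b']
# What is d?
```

After line 1: d = {'a': [15, 22], 'b': [17]}
After line 2 (a[0] = b[0] = 17): d = {'a': [17, 22], 'b': [17]}
After line 3 (b.extend(a) appends [17, 22]): d = {'a': [17, 22], 'b': [17, 17, 22]}
After line 4: result = d['b'] = [17, 17, 22]

{'a': [17, 22], 'b': [17, 17, 22]}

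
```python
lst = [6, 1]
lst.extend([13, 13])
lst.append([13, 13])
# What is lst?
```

After line 1: lst = [6, 1]
After line 2 (extend unpacks [13, 13]): lst = [6, 1, 13, 13]
After line 3 (append adds [13, 13] as single element): lst = [6, 1, 13, 13, [13, 13]]

[6, 1, 13, 13, [13, 13]]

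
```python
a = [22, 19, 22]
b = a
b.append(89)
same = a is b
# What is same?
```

After line 1: a = [22, 19, 22]
After line 2 (b = a is an alias, same object): a = [22, 19, 22], b = [22, 19, 22]
After line 3 (b.append mutates the shared list): a = [22, 19, 22, 89], b = [22, 19, 22, 89]
After line 4 (same = a is b; same object -> True): same = True

True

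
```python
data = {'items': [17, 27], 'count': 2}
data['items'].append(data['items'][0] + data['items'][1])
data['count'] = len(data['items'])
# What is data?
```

After line 1: data = {'items': [17, 27], 'count': 2}
After line 2 (append 17 + 27 = 44): data = {'items': [17, 27, 44], 'count': 2}
After line 3 (count = len(items) = 3): data = {'items': [17, 27, 44], 'count': 3}

{'items': [17, 27, 44], 'count': 3}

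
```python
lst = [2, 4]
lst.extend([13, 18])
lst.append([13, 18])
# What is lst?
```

After line 1: lst = [2, 4]
After line 2 (extend unpacks [13, 18]): lst = [2, 4, 13, 18]
After line 3 (append adds [13, 18] as single element): lst = [2, 4, 13, 18, [13, 18]]

[2, 4, 13, 18, [13, 18]]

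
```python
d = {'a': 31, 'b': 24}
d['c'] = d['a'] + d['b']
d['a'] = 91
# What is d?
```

After line 1: d = {'a': 31, 'b': 24}
After line 2 (d['c'] = 31 + 24): d = {'a': 31, 'b': 24, 'c': 55}
After line 3: d = {'a': 91, 'b': 24, 'c': 55}

{'a': 91, 'b': 24, 'c': 55}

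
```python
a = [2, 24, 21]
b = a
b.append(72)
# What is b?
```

After line 1: a = [2, 24, 21]
After line 2 (b = a is an alias, same object): a = [2, 24, 21], b = [2, 24, 21]
After line 3 (b.append mutates the shared list): a = [2, 24, 21, 72], b = [2, 24, 21, 72]

[2, 24, 21, 72]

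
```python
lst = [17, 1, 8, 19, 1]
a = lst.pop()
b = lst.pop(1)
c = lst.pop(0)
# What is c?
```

After line 1: lst = [17, 1, 8, 19, 1]
After line 2 (pop() -> a = 1): lst = [17, 1, 8, 19]
After line 3 (pop(1) -> b = 1): lst = [17, 8, 19]
After line 4 (pop(0) -> c = 17): lst = [8, 19]

17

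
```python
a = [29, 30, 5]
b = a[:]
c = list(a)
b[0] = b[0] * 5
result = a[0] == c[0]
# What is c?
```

After line 1: a = [29, 30, 5]
After line 2 (b = a[:], copy): a = [29, 30, 5], b = [29, 30, 5]
After line 3 (c = list(a) is a copy, new object): c = [29, 30, 5]
After line 4 (b[0] = 29 * 5 = 145; only b mutates (copy)): a = [29, 30, 5], b = [145, 30, 5], c = [29, 30, 5]
After line 5 (a[0] = 29, c[0] = 29; result = True)

[29, 30, 5]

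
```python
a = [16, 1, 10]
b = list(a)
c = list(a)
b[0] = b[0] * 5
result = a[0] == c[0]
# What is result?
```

After line 1: a = [16, 1, 10]
After line 2 (b = list(a), copy): a = [16, 1, 10], b = [16, 1, 10]
After line 3 (c = list(a) is a copy, new object): c = [16, 1, 10]
After line 4 (b[0] = 16 * 5 = 80; only b mutates (copy)): a = [16, 1, 10], b = [80, 1, 10], c = [16, 1, 10]
After line 5 (a[0] = 16, c[0] = 16; result = True)

True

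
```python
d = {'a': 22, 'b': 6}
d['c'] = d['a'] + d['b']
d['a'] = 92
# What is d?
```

After line 1: d = {'a': 22, 'b': 6}
After line 2 (d['c'] = 22 + 6): d = {'a': 22, 'b': 6, 'c': 28}
After line 3: d = {'a': 92, 'b': 6, 'c': 28}

{'a': 92, 'b': 6, 'c': 28}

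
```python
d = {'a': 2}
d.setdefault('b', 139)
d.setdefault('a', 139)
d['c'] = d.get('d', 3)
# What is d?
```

After line 1: d = {'a': 2}
After line 2 (setdefault adds 'b'=139): d = {'a': 2, 'b': 139}
After line 3 (setdefault 'a' no-op, already exists): d = {'a': 2, 'b': 139}
After line 4 (get('d', 3) returns default since 'd' not in d): d = {'a': 2, 'b': 139, 'c': 3}

{'a': 2, 'b': 139, 'c': 3}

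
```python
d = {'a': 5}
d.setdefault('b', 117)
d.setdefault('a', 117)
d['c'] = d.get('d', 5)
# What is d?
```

After line 1: d = {'a': 5}
After line 2 (setdefault adds 'b'=117): d = {'a': 5, 'b': 117}
After line 3 (setdefault 'a' no-op, already exists): d = {'a': 5, 'b': 117}
After line 4 (get('d', 5) returns default since 'd' not in d): d = {'a': 5, 'b': 117, 'c': 5}

{'a': 5, 'b': 117, 'c': 5}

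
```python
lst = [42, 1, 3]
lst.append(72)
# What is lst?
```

[42, 1, 3, 72]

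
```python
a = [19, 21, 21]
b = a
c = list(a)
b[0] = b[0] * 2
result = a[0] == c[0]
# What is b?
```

After line 1: a = [19, 21, 21]
After line 2 (b = a, alias): a = [19, 21, 21], b = [19, 21, 21]
After line 3 (c = list(a) is a copy, new object): c = [19, 21, 21]
After line 4 (b[0] = 19 * 2 = 38; mutates shared a/b): a = b = [38, 21, 21], c = [19, 21, 21]
After line 5 (a[0] = 38, c[0] = 19; result = False)

[38, 21, 21]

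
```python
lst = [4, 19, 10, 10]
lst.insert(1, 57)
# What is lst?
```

[4, 57, 19, 10, 10]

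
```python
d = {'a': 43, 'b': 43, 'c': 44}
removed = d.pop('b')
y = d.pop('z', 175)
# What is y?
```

After line 1: d = {'a': 43, 'b': 43, 'c': 44}
After line 2 (pop 'b' returns 43): d = {'a': 43, 'c': 44}, removed = 43
After line 3 (pop 'z' missing, returns default 175): d = {'a': 43, 'c': 44}, y = 175

175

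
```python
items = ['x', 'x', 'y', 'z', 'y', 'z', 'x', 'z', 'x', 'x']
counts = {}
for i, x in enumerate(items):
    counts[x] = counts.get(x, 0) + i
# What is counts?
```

Initial: counts = {}, items = ['x', 'x', 'y', 'z', 'y', 'z', 'x', 'z', 'x', 'x']
i=0, x='x': counts = {'x': 0}
i=1, x='x': counts = {'x': 1}
i=2, x='y': counts = {'x': 1, 'y': 2}
i=3, x='z': counts = {'x': 1, 'y': 2, 'z': 3}
i=4, x='y': counts = {'x': 1, 'y': 6, 'z': 3}
i=5, x='z': counts = {'x': 1, 'y': 6, 'z': 8}
i=6, x='x': counts = {'x': 7, 'y': 6, 'z': 8}
i=7, x='z': counts = {'x': 7, 'y': 6, 'z': 15}
i=8, x='x': counts = {'x': 15, 'y': 6, 'z': 15}
i=9, x='x': counts = {'x': 24, 'y': 6, 'z': 15}

{'x': 24, 'y': 6, 'z': 15}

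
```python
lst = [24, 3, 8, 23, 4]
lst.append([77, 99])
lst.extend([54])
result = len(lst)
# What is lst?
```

After line 1: lst = [24, 3, 8, 23, 4]
After line 2 (append adds [77, 99] as single element): lst = [24, 3, 8, 23, 4, [77, 99]]
After line 3 (extend unpacks [54], adds 54): lst = [24, 3, 8, 23, 4, [77, 99], 54]
After line 4: result = len(lst) = 7

[24, 3, 8, 23, 4, [77, 99], 54]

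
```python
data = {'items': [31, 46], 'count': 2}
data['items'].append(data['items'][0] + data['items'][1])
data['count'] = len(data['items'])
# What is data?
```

After line 1: data = {'items': [31, 46], 'count': 2}
After line 2 (append 31 + 46 = 77): data = {'items': [31, 46, 77], 'count': 2}
After line 3 (count = len(items) = 3): data = {'items': [31, 46, 77], 'count': 3}

{'items': [31, 46, 77], 'count': 3}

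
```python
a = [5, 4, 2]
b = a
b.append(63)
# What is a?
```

After line 1: a = [5, 4, 2]
After line 2 (b = a is an alias, same object): a = [5, 4, 2], b = [5, 4, 2]
After line 3 (b.append mutates the shared list): a = [5, 4, 2, 63], b = [5, 4, 2, 63]

[5, 4, 2, 63]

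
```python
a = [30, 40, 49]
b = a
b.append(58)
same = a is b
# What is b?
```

After line 1: a = [30, 40, 49]
After line 2 (b = a is an alias, same object): a = [30, 40, 49], b = [30, 40, 49]
After line 3 (b.append mutates the shared list): a = [30, 40, 49, 58], b = [30, 40, 49, 58]
After line 4 (same = a is b; same object -> True): same = True

[30, 40, 49, 58]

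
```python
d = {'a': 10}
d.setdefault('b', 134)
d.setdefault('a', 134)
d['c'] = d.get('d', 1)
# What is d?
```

After line 1: d = {'a': 10}
After line 2 (setdefault adds 'b'=134): d = {'a': 10, 'b': 134}
After line 3 (setdefault 'a' no-op, already exists): d = {'a': 10, 'b': 134}
After line 4 (get('d', 1) returns default since 'd' not in d): d = {'a': 10, 'b': 134, 'c': 1}

{'a': 10, 'b': 134, 'c': 1}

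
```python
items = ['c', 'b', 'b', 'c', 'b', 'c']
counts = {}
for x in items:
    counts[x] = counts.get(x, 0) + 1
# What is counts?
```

Initial: counts = {}, items = ['c', 'b', 'b', 'c', 'b', 'c']
See 'c': counts = {'c': 1}
See 'b': counts = {'c': 1, 'b': 1}
See 'b': counts = {'c': 1, 'b': 2}
See 'c': counts = {'c': 2, 'b': 2}
See 'b': counts = {'c': 2, 'b': 3}
See 'c': counts = {'c': 3, 'b': 3}

{'c': 3, 'b': 3}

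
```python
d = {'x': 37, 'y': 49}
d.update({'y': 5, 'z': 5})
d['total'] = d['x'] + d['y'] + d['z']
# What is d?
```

After line 1: d = {'x': 37, 'y': 49}
After line 2 (y overwritten, z added): d = {'x': 37, 'y': 5, 'z': 5}
After line 3 (total = 37 + 5 + 5 = 47): d = {'x': 37, 'y': 5, 'z': 5, 'total': 47}

{'x': 37, 'y': 5, 'z': 5, 'total': 47}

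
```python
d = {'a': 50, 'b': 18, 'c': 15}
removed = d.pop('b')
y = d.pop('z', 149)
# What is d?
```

After line 1: d = {'a': 50, 'b': 18, 'c': 15}
After line 2 (pop 'b' returns 18): d = {'a': 50, 'c': 15}, removed = 18
After line 3 (pop 'z' missing, returns default 149): d = {'a': 50, 'c': 15}, y = 149

{'a': 50, 'c': 15}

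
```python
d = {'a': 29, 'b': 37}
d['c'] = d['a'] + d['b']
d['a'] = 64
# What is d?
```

After line 1: d = {'a': 29, 'b': 37}
After line 2 (d['c'] = 29 + 37): d = {'a': 29, 'b': 37, 'c': 66}
After line 3: d = {'a': 64, 'b': 37, 'c': 66}

{'a': 64, 'b': 37, 'c': 66}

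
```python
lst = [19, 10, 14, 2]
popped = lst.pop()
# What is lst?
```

[19, 10, 14]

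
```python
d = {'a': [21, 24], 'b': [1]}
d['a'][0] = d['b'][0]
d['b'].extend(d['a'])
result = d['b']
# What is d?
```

After line 1: d = {'a': [21, 24], 'b': [1]}
After line 2 (a[0] = b[0] = 1): d = {'a': [1, 24], 'b': [1]}
After line 3 (b.extend(a) appends [1, 24]): d = {'a': [1, 24], 'b': [1, 1, 24]}
After line 4: result = d['b'] = [1, 1, 24]

{'a': [1, 24], 'b': [1, 1, 24]}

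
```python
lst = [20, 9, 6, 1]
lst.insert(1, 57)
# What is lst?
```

[20, 57, 9, 6, 1]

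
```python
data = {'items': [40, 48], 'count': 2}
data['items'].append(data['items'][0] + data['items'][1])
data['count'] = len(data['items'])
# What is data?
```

After line 1: data = {'items': [40, 48], 'count': 2}
After line 2 (append 40 + 48 = 88): data = {'items': [40, 48, 88], 'count': 2}
After line 3 (count = len(items) = 3): data = {'items': [40, 48, 88], 'count': 3}

{'items': [40, 48, 88], 'count': 3}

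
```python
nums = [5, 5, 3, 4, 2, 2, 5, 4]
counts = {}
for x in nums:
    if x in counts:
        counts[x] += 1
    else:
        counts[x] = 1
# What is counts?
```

Initial: counts = {}, nums = [5, 5, 3, 4, 2, 2, 5, 4]
See 5: counts = {5: 1}
See 5: counts = {5: 2}
See 3: counts = {5: 2, 3: 1}
See 4: counts = {5: 2, 3: 1, 4: 1}
See 2: counts = {5: 2, 3: 1, 4: 1, 2: 1}
See 2: counts = {5: 2, 3: 1, 4: 1, 2: 2}
See 5: counts = {5: 3, 3: 1, 4: 1, 2: 2}
See 4: counts = {5: 3, 3: 1, 4: 2, 2: 2}

{5: 3, 3: 1, 4: 2, 2: 2}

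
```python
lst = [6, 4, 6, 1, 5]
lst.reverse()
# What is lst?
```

[5, 1, 6, 4, 6]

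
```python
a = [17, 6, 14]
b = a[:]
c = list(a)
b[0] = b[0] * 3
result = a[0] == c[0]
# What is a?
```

After line 1: a = [17, 6, 14]
After line 2 (b = a[:], copy): a = [17, 6, 14], b = [17, 6, 14]
After line 3 (c = list(a) is a copy, new object): c = [17, 6, 14]
After line 4 (b[0] = 17 * 3 = 51; only b mutates (copy)): a = [17, 6, 14], b = [51, 6, 14], c = [17, 6, 14]
After line 5 (a[0] = 17, c[0] = 17; result = True)

[17, 6, 14]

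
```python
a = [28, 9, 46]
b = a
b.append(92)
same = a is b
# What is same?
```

After line 1: a = [28, 9, 46]
After line 2 (b = a is an alias, same object): a = [28, 9, 46], b = [28, 9, 46]
After line 3 (b.append mutates the shared list): a = [28, 9, 46, 92], b = [28, 9, 46, 92]
After line 4 (same = a is b; same object -> True): same = True

True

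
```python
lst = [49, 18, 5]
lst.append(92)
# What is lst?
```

[49, 18, 5, 92]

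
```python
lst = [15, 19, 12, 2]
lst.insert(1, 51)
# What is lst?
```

[15, 51, 19, 12, 2]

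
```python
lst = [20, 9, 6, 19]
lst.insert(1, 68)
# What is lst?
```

[20, 68, 9, 6, 19]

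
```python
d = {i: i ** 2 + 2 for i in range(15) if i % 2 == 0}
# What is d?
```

{0: 2, 2: 6, 4: 18, 6: 38, 8: 66, 10: 102, 12: 146, 14: 198}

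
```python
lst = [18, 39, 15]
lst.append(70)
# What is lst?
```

[18, 39, 15, 70]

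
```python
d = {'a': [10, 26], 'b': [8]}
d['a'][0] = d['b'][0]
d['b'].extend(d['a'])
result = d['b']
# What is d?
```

After line 1: d = {'a': [10, 26], 'b': [8]}
After line 2 (a[0] = b[0] = 8): d = {'a': [8, 26], 'b': [8]}
After line 3 (b.extend(a) appends [8, 26]): d = {'a': [8, 26], 'b': [8, 8, 26]}
After line 4: result = d['b'] = [8, 8, 26]

{'a': [8, 26], 'b': [8, 8, 26]}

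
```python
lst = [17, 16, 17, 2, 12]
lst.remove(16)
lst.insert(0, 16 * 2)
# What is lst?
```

After line 1: lst = [17, 16, 17, 2, 12]
After line 2 (remove first 16): lst = [17, 17, 2, 12]
After line 3 (insert 32 at index 0): lst = [32, 17, 17, 2, 12]

[32, 17, 17, 2, 12]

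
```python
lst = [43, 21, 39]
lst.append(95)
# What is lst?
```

[43, 21, 39, 95]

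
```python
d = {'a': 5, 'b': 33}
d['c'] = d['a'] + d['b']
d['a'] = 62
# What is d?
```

After line 1: d = {'a': 5, 'b': 33}
After line 2 (d['c'] = 5 + 33): d = {'a': 5, 'b': 33, 'c': 38}
After line 3: d = {'a': 62, 'b': 33, 'c': 38}

{'a': 62, 'b': 33, 'c': 38}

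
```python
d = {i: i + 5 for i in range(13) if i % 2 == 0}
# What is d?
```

{0: 5, 2: 7, 4: 9, 6: 11, 8: 13, 10: 15, 12: 17}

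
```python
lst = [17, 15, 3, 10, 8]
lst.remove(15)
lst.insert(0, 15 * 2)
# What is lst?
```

After line 1: lst = [17, 15, 3, 10, 8]
After line 2 (remove first 15): lst = [17, 3, 10, 8]
After line 3 (insert 30 at index 0): lst = [30, 17, 3, 10, 8]

[30, 17, 3, 10, 8]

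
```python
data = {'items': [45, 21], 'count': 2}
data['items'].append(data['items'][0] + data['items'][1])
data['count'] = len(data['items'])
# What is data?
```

After line 1: data = {'items': [45, 21], 'count': 2}
After line 2 (append 45 + 21 = 66): data = {'items': [45, 21, 66], 'count': 2}
After line 3 (count = len(items) = 3): data = {'items': [45, 21, 66], 'count': 3}

{'items': [45, 21, 66], 'count': 3}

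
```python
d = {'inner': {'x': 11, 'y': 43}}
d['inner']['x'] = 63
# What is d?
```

After line 1: d = {'inner': {'x': 11, 'y': 43}}
After line 2 (inner x overwritten): d = {'inner': {'x': 63, 'y': 43}}

{'inner': {'x': 63, 'y': 43}}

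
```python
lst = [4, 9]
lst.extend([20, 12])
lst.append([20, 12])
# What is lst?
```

After line 1: lst = [4, 9]
After line 2 (extend unpacks [20, 12]): lst = [4, 9, 20, 12]
After line 3 (append adds [20, 12] as single element): lst = [4, 9, 20, 12, [20, 12]]

[4, 9, 20, 12, [20, 12]]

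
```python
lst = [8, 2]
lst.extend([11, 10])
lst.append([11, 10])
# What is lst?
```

After line 1: lst = [8, 2]
After line 2 (extend unpacks [11, 10]): lst = [8, 2, 11, 10]
After line 3 (append adds [11, 10] as single element): lst = [8, 2, 11, 10, [11, 10]]

[8, 2, 11, 10, [11, 10]]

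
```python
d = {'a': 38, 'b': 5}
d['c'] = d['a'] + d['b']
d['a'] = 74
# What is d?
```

After line 1: d = {'a': 38, 'b': 5}
After line 2 (d['c'] = 38 + 5): d = {'a': 38, 'b': 5, 'c': 43}
After line 3: d = {'a': 74, 'b': 5, 'c': 43}

{'a': 74, 'b': 5, 'c': 43}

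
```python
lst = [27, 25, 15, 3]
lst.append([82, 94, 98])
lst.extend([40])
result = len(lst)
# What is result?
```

After line 1: lst = [27, 25, 15, 3]
After line 2 (append adds [82, 94, 98] as single element): lst = [27, 25, 15, 3, [82, 94, 98]]
After line 3 (extend unpacks [40], adds 40): lst = [27, 25, 15, 3, [82, 94, 98], 40]
After line 4: result = len(lst) = 6

6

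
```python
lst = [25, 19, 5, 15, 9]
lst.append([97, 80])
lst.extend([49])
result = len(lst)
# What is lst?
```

After line 1: lst = [25, 19, 5, 15, 9]
After line 2 (append adds [97, 80] as single element): lst = [25, 19, 5, 15, 9, [97, 80]]
After line 3 (extend unpacks [49], adds 49): lst = [25, 19, 5, 15, 9, [97, 80], 49]
After line 4: result = len(lst) = 7

[25, 19, 5, 15, 9, [97, 80], 49]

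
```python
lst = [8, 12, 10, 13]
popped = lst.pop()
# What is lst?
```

[8, 12, 10]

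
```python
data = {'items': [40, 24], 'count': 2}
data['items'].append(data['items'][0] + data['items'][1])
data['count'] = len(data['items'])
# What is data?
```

After line 1: data = {'items': [40, 24], 'count': 2}
After line 2 (append 40 + 24 = 64): data = {'items': [40, 24, 64], 'count': 2}
After line 3 (count = len(items) = 3): data = {'items': [40, 24, 64], 'count': 3}

{'items': [40, 24, 64], 'count': 3}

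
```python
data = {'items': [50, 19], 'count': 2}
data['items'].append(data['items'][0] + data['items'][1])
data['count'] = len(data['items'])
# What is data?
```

After line 1: data = {'items': [50, 19], 'count': 2}
After line 2 (append 50 + 19 = 69): data = {'items': [50, 19, 69], 'count': 2}
After line 3 (count = len(items) = 3): data = {'items': [50, 19, 69], 'count': 3}

{'items': [50, 19, 69], 'count': 3}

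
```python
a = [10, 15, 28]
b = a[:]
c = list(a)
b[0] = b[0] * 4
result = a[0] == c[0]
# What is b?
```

After line 1: a = [10, 15, 28]
After line 2 (b = a[:], copy): a = [10, 15, 28], b = [10, 15, 28]
After line 3 (c = list(a) is a copy, new object): c = [10, 15, 28]
After line 4 (b[0] = 10 * 4 = 40; only b mutates (copy)): a = [10, 15, 28], b = [40, 15, 28], c = [10, 15, 28]
After line 5 (a[0] = 10, c[0] = 10; result = True)

[40, 15, 28]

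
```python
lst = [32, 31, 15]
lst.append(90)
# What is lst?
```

[32, 31, 15, 90]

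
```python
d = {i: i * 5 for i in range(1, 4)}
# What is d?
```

{1: 5, 2: 10, 3: 15}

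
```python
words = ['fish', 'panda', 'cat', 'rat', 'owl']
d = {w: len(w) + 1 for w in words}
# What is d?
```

{'fish': 5, 'panda': 6, 'cat': 4, 'rat': 4, 'owl': 4}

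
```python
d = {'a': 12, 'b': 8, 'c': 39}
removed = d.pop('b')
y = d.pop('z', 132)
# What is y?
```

After line 1: d = {'a': 12, 'b': 8, 'c': 39}
After line 2 (pop 'b' returns 8): d = {'a': 12, 'c': 39}, removed = 8
After line 3 (pop 'z' missing, returns default 132): d = {'a': 12, 'c': 39}, y = 132

132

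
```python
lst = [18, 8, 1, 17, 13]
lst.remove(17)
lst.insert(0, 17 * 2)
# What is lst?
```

After line 1: lst = [18, 8, 1, 17, 13]
After line 2 (remove first 17): lst = [18, 8, 1, 13]
After line 3 (insert 34 at index 0): lst = [34, 18, 8, 1, 13]

[34, 18, 8, 1, 13]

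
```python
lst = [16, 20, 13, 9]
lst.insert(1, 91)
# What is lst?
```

[16, 91, 20, 13, 9]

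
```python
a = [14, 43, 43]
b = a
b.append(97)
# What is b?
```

After line 1: a = [14, 43, 43]
After line 2 (b = a is an alias, same object): a = [14, 43, 43], b = [14, 43, 43]
After line 3 (b.append mutates the shared list): a = [14, 43, 43, 97], b = [14, 43, 43, 97]

[14, 43, 43, 97]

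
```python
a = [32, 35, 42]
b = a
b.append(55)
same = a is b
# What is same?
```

After line 1: a = [32, 35, 42]
After line 2 (b = a is an alias, same object): a = [32, 35, 42], b = [32, 35, 42]
After line 3 (b.append mutates the shared list): a = [32, 35, 42, 55], b = [32, 35, 42, 55]
After line 4 (same = a is b; same object -> True): same = True

True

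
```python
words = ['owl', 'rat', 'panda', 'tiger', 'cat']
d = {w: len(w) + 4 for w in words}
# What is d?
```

{'owl': 7, 'rat': 7, 'panda': 9, 'tiger': 9, 'cat': 7}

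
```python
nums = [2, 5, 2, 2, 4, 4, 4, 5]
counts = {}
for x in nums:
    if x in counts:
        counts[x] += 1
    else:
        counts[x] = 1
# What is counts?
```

Initial: counts = {}, nums = [2, 5, 2, 2, 4, 4, 4, 5]
See 2: counts = {2: 1}
See 5: counts = {2: 1, 5: 1}
See 2: counts = {2: 2, 5: 1}
See 2: counts = {2: 3, 5: 1}
See 4: counts = {2: 3, 5: 1, 4: 1}
See 4: counts = {2: 3, 5: 1, 4: 2}
See 4: counts = {2: 3, 5: 1, 4: 3}
See 5: counts = {2: 3, 5: 2, 4: 3}

{2: 3, 5: 2, 4: 3}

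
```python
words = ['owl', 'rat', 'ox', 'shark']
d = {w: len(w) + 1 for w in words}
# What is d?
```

{'owl': 4, 'rat': 4, 'ox': 3, 'shark': 6}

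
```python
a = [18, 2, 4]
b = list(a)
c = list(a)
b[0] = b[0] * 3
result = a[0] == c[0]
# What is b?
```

After line 1: a = [18, 2, 4]
After line 2 (b = list(a), copy): a = [18, 2, 4], b = [18, 2, 4]
After line 3 (c = list(a) is a copy, new object): c = [18, 2, 4]
After line 4 (b[0] = 18 * 3 = 54; only b mutates (copy)): a = [18, 2, 4], b = [54, 2, 4], c = [18, 2, 4]
After line 5 (a[0] = 18, c[0] = 18; result = True)

[54, 2, 4]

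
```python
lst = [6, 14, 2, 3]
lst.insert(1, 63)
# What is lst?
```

[6, 63, 14, 2, 3]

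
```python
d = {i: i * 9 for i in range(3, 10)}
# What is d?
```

{3: 27, 4: 36, 5: 45, 6: 54, 7: 63, 8: 72, 9: 81}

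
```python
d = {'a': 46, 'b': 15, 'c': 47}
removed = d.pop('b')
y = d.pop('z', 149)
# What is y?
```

After line 1: d = {'a': 46, 'b': 15, 'c': 47}
After line 2 (pop 'b' returns 15): d = {'a': 46, 'c': 47}, removed = 15
After line 3 (pop 'z' missing, returns default 149): d = {'a': 46, 'c': 47}, y = 149

149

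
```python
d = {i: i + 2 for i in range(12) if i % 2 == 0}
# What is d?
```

{0: 2, 2: 4, 4: 6, 6: 8, 8: 10, 10: 12}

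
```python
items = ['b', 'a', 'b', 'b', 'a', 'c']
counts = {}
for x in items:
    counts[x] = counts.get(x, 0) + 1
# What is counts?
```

Initial: counts = {}, items = ['b', 'a', 'b', 'b', 'a', 'c']
See 'b': counts = {'b': 1}
See 'a': counts = {'b': 1, 'a': 1}
See 'b': counts = {'b': 2, 'a': 1}
See 'b': counts = {'b': 3, 'a': 1}
See 'a': counts = {'b': 3, 'a': 2}
See 'c': counts = {'b': 3, 'a': 2, 'c': 1}

{'b': 3, 'a': 2, 'c': 1}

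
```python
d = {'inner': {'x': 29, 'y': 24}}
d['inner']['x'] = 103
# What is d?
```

After line 1: d = {'inner': {'x': 29, 'y': 24}}
After line 2 (inner x overwritten): d = {'inner': {'x': 103, 'y': 24}}

{'inner': {'x': 103, 'y': 24}}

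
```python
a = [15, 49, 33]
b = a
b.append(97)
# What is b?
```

After line 1: a = [15, 49, 33]
After line 2 (b = a is an alias, same object): a = [15, 49, 33], b = [15, 49, 33]
After line 3 (b.append mutates the shared list): a = [15, 49, 33, 97], b = [15, 49, 33, 97]

[15, 49, 33, 97]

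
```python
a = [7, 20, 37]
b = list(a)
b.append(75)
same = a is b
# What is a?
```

After line 1: a = [7, 20, 37]
After line 2 (b = list(a) is a shallow copy, new object): a = [7, 20, 37], b = [7, 20, 37]
After line 3 (append only mutates b): a = [7, 20, 37], b = [7, 20, 37, 75]
After line 4 (same = a is b; different objects -> False): same = False

[7, 20, 37]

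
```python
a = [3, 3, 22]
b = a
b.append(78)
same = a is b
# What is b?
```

After line 1: a = [3, 3, 22]
After line 2 (b = a is an alias, same object): a = [3, 3, 22], b = [3, 3, 22]
After line 3 (b.append mutates the shared list): a = [3, 3, 22, 78], b = [3, 3, 22, 78]
After line 4 (same = a is b; same object -> True): same = True

[3, 3, 22, 78]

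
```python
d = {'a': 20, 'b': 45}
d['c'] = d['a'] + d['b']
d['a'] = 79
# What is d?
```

After line 1: d = {'a': 20, 'b': 45}
After line 2 (d['c'] = 20 + 45): d = {'a': 20, 'b': 45, 'c': 65}
After line 3: d = {'a': 79, 'b': 45, 'c': 65}

{'a': 79, 'b': 45, 'c': 65}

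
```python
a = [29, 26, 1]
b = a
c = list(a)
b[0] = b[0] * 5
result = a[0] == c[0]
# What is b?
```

After line 1: a = [29, 26, 1]
After line 2 (b = a, alias): a = [29, 26, 1], b = [29, 26, 1]
After line 3 (c = list(a) is a copy, new object): c = [29, 26, 1]
After line 4 (b[0] = 29 * 5 = 145; mutates shared a/b): a = b = [145, 26, 1], c = [29, 26, 1]
After line 5 (a[0] = 145, c[0] = 29; result = False)

[145, 26, 1]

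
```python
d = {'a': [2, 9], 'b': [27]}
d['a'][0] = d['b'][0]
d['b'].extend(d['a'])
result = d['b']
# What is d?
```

After line 1: d = {'a': [2, 9], 'b': [27]}
After line 2 (a[0] = b[0] = 27): d = {'a': [27, 9], 'b': [27]}
After line 3 (b.extend(a) appends [27, 9]): d = {'a': [27, 9], 'b': [27, 27, 9]}
After line 4: result = d['b'] = [27, 27, 9]

{'a': [27, 9], 'b': [27, 27, 9]}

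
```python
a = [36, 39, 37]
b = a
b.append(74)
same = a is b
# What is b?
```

After line 1: a = [36, 39, 37]
After line 2 (b = a is an alias, same object): a = [36, 39, 37], b = [36, 39, 37]
After line 3 (b.append mutates the shared list): a = [36, 39, 37, 74], b = [36, 39, 37, 74]
After line 4 (same = a is b; same object -> True): same = True

[36, 39, 37, 74]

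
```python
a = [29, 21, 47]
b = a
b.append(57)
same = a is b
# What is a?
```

After line 1: a = [29, 21, 47]
After line 2 (b = a is an alias, same object): a = [29, 21, 47], b = [29, 21, 47]
After line 3 (b.append mutates the shared list): a = [29, 21, 47, 57], b = [29, 21, 47, 57]
After line 4 (same = a is b; same object -> True): same = True

[29, 21, 47, 57]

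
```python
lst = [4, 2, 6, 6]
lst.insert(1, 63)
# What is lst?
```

[4, 63, 2, 6, 6]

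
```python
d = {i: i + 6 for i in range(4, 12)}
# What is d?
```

{4: 10, 5: 11, 6: 12, 7: 13, 8: 14, 9: 15, 10: 16, 11: 17}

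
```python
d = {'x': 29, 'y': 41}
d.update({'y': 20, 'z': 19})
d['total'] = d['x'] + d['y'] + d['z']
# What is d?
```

After line 1: d = {'x': 29, 'y': 41}
After line 2 (y overwritten, z added): d = {'x': 29, 'y': 20, 'z': 19}
After line 3 (total = 29 + 20 + 19 = 68): d = {'x': 29, 'y': 20, 'z': 19, 'total': 68}

{'x': 29, 'y': 20, 'z': 19, 'total': 68}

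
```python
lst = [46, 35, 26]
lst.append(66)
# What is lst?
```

[46, 35, 26, 66]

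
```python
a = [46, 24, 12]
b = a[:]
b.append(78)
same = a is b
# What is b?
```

After line 1: a = [46, 24, 12]
After line 2 (b = a[:] is a shallow copy, new object): a = [46, 24, 12], b = [46, 24, 12]
After line 3 (append only mutates b): a = [46, 24, 12], b = [46, 24, 12, 78]
After line 4 (same = a is b; different objects -> False): same = False

[46, 24, 12, 78]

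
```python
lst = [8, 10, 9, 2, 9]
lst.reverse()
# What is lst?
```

[9, 2, 9, 10, 8]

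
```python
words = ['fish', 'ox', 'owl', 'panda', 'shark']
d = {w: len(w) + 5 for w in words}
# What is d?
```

{'fish': 9, 'ox': 7, 'owl': 8, 'panda': 10, 'shark': 10}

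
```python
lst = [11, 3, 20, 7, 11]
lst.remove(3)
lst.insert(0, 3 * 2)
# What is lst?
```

After line 1: lst = [11, 3, 20, 7, 11]
After line 2 (remove first 3): lst = [11, 20, 7, 11]
After line 3 (insert 6 at index 0): lst = [6, 11, 20, 7, 11]

[6, 11, 20, 7, 11]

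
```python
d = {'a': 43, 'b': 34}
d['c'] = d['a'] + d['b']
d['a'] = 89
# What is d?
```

After line 1: d = {'a': 43, 'b': 34}
After line 2 (d['c'] = 43 + 34): d = {'a': 43, 'b': 34, 'c': 77}
After line 3: d = {'a': 89, 'b': 34, 'c': 77}

{'a': 89, 'b': 34, 'c': 77}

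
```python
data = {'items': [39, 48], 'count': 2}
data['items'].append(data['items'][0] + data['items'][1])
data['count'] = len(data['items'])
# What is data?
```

After line 1: data = {'items': [39, 48], 'count': 2}
After line 2 (append 39 + 48 = 87): data = {'items': [39, 48, 87], 'count': 2}
After line 3 (count = len(items) = 3): data = {'items': [39, 48, 87], 'count': 3}

{'items': [39, 48, 87], 'count': 3}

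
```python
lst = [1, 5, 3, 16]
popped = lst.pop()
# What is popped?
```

16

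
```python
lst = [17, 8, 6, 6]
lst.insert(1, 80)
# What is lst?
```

[17, 80, 8, 6, 6]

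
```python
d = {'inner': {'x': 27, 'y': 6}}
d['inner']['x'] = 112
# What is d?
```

After line 1: d = {'inner': {'x': 27, 'y': 6}}
After line 2 (inner x overwritten): d = {'inner': {'x': 112, 'y': 6}}

{'inner': {'x': 112, 'y': 6}}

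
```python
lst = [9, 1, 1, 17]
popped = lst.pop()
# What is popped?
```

17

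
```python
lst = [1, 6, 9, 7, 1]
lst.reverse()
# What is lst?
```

[1, 7, 9, 6, 1]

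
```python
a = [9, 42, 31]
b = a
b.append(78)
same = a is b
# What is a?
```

After line 1: a = [9, 42, 31]
After line 2 (b = a is an alias, same object): a = [9, 42, 31], b = [9, 42, 31]
After line 3 (b.append mutates the shared list): a = [9, 42, 31, 78], b = [9, 42, 31, 78]
After line 4 (same = a is b; same object -> True): same = True

[9, 42, 31, 78]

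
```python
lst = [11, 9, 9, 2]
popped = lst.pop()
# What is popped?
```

2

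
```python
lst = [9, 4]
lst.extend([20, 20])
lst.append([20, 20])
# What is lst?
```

After line 1: lst = [9, 4]
After line 2 (extend unpacks [20, 20]): lst = [9, 4, 20, 20]
After line 3 (append adds [20, 20] as single element): lst = [9, 4, 20, 20, [20, 20]]

[9, 4, 20, 20, [20, 20]]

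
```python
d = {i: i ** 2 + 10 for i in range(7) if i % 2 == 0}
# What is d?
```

{0: 10, 2: 14, 4: 26, 6: 46}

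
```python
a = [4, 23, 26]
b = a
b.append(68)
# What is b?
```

After line 1: a = [4, 23, 26]
After line 2 (b = a is an alias, same object): a = [4, 23, 26], b = [4, 23, 26]
After line 3 (b.append mutates the shared list): a = [4, 23, 26, 68], b = [4, 23, 26, 68]

[4, 23, 26, 68]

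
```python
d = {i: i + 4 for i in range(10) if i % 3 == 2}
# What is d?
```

{2: 6, 5: 9, 8: 12}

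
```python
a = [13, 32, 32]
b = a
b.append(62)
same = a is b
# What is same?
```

After line 1: a = [13, 32, 32]
After line 2 (b = a is an alias, same object): a = [13, 32, 32], b = [13, 32, 32]
After line 3 (b.append mutates the shared list): a = [13, 32, 32, 62], b = [13, 32, 32, 62]
After line 4 (same = a is b; same object -> True): same = True

True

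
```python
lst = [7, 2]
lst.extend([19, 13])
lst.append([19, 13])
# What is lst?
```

After line 1: lst = [7, 2]
After line 2 (extend unpacks [19, 13]): lst = [7, 2, 19, 13]
After line 3 (append adds [19, 13] as single element): lst = [7, 2, 19, 13, [19, 13]]

[7, 2, 19, 13, [19, 13]]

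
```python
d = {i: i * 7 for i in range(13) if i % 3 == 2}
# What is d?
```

{2: 14, 5: 35, 8: 56, 11: 77}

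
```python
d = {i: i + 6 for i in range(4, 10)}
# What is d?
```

{4: 10, 5: 11, 6: 12, 7: 13, 8: 14, 9: 15}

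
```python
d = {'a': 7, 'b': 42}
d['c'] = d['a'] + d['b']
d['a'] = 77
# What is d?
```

After line 1: d = {'a': 7, 'b': 42}
After line 2 (d['c'] = 7 + 42): d = {'a': 7, 'b': 42, 'c': 49}
After line 3: d = {'a': 77, 'b': 42, 'c': 49}

{'a': 77, 'b': 42, 'c': 49}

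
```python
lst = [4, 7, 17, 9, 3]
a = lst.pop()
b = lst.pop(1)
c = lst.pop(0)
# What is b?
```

After line 1: lst = [4, 7, 17, 9, 3]
After line 2 (pop() -> a = 3): lst = [4, 7, 17, 9]
After line 3 (pop(1) -> b = 7): lst = [4, 17, 9]
After line 4 (pop(0) -> c = 4): lst = [17, 9]

7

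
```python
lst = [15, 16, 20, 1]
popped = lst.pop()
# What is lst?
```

[15, 16, 20]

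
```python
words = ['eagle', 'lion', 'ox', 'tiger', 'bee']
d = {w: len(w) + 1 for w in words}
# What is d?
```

{'eagle': 6, 'lion': 5, 'ox': 3, 'tiger': 6, 'bee': 4}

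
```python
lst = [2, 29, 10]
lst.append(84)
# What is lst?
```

[2, 29, 10, 84]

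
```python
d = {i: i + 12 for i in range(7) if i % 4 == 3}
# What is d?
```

{3: 15}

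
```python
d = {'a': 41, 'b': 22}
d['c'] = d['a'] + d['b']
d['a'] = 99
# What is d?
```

After line 1: d = {'a': 41, 'b': 22}
After line 2 (d['c'] = 41 + 22): d = {'a': 41, 'b': 22, 'c': 63}
After line 3: d = {'a': 99, 'b': 22, 'c': 63}

{'a': 99, 'b': 22, 'c': 63}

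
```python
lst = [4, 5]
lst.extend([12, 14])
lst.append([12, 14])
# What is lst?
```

After line 1: lst = [4, 5]
After line 2 (extend unpacks [12, 14]): lst = [4, 5, 12, 14]
After line 3 (append adds [12, 14] as single element): lst = [4, 5, 12, 14, [12, 14]]

[4, 5, 12, 14, [12, 14]]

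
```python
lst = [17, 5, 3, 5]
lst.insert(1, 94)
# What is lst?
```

[17, 94, 5, 3, 5]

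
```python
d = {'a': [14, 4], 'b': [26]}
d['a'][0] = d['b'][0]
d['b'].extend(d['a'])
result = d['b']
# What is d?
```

After line 1: d = {'a': [14, 4], 'b': [26]}
After line 2 (a[0] = b[0] = 26): d = {'a': [26, 4], 'b': [26]}
After line 3 (b.extend(a) appends [26, 4]): d = {'a': [26, 4], 'b': [26, 26, 4]}
After line 4: result = d['b'] = [26, 26, 4]

{'a': [26, 4], 'b': [26, 26, 4]}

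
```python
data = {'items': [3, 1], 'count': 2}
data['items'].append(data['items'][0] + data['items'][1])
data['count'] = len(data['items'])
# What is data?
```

After line 1: data = {'items': [3, 1], 'count': 2}
After line 2 (append 3 + 1 = 4): data = {'items': [3, 1, 4], 'count': 2}
After line 3 (count = len(items) = 3): data = {'items': [3, 1, 4], 'count': 3}

{'items': [3, 1, 4], 'count': 3}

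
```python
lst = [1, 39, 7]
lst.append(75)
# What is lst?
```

[1, 39, 7, 75]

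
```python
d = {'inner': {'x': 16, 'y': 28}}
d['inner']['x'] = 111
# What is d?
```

After line 1: d = {'inner': {'x': 16, 'y': 28}}
After line 2 (inner x overwritten): d = {'inner': {'x': 111, 'y': 28}}

{'inner': {'x': 111, 'y': 28}}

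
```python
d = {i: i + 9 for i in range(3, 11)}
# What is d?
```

{3: 12, 4: 13, 5: 14, 6: 15, 7: 16, 8: 17, 9: 18, 10: 19}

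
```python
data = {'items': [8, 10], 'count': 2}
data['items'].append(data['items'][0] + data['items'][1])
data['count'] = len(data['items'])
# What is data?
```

After line 1: data = {'items': [8, 10], 'count': 2}
After line 2 (append 8 + 10 = 18): data = {'items': [8, 10, 18], 'count': 2}
After line 3 (count = len(items) = 3): data = {'items': [8, 10, 18], 'count': 3}

{'items': [8, 10, 18], 'count': 3}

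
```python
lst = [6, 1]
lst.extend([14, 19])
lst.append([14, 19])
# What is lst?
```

After line 1: lst = [6, 1]
After line 2 (extend unpacks [14, 19]): lst = [6, 1, 14, 19]
After line 3 (append adds [14, 19] as single element): lst = [6, 1, 14, 19, [14, 19]]

[6, 1, 14, 19, [14, 19]]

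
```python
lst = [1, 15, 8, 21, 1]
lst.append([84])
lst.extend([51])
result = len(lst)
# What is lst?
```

After line 1: lst = [1, 15, 8, 21, 1]
After line 2 (append adds [84] as single element): lst = [1, 15, 8, 21, 1, [84]]
After line 3 (extend unpacks [51], adds 51): lst = [1, 15, 8, 21, 1, [84], 51]
After line 4: result = len(lst) = 7

[1, 15, 8, 21, 1, [84], 51]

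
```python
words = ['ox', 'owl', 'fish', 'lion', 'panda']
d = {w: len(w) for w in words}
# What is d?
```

{'ox': 2, 'owl': 3, 'fish': 4, 'lion': 4, 'panda': 5}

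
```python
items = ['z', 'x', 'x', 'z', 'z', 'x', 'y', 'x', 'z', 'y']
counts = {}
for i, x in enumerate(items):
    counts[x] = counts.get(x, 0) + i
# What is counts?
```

Initial: counts = {}, items = ['z', 'x', 'x', 'z', 'z', 'x', 'y', 'x', 'z', 'y']
i=0, x='z': counts = {'z': 0}
i=1, x='x': counts = {'z': 0, 'x': 1}
i=2, x='x': counts = {'z': 0, 'x': 3}
i=3, x='z': counts = {'z': 3, 'x': 3}
i=4, x='z': counts = {'z': 7, 'x': 3}
i=5, x='x': counts = {'z': 7, 'x': 8}
i=6, x='y': counts = {'z': 7, 'x': 8, 'y': 6}
i=7, x='x': counts = {'z': 7, 'x': 15, 'y': 6}
i=8, x='z': counts = {'z': 15, 'x': 15, 'y': 6}
i=9, x='y': counts = {'z': 15, 'x': 15, 'y': 15}

{'z': 15, 'x': 15, 'y': 15}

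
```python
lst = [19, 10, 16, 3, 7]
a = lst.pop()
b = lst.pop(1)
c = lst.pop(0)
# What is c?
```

After line 1: lst = [19, 10, 16, 3, 7]
After line 2 (pop() -> a = 7): lst = [19, 10, 16, 3]
After line 3 (pop(1) -> b = 10): lst = [19, 16, 3]
After line 4 (pop(0) -> c = 19): lst = [16, 3]

19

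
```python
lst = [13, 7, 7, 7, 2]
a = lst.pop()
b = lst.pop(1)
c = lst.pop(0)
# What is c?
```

After line 1: lst = [13, 7, 7, 7, 2]
After line 2 (pop() -> a = 2): lst = [13, 7, 7, 7]
After line 3 (pop(1) -> b = 7): lst = [13, 7, 7]
After line 4 (pop(0) -> c = 13): lst = [7, 7]

13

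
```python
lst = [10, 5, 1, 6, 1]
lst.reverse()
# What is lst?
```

[1, 6, 1, 5, 10]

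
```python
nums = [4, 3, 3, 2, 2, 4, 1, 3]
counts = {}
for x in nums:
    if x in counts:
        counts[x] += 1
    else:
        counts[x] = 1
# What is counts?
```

Initial: counts = {}, nums = [4, 3, 3, 2, 2, 4, 1, 3]
See 4: counts = {4: 1}
See 3: counts = {4: 1, 3: 1}
See 3: counts = {4: 1, 3: 2}
See 2: counts = {4: 1, 3: 2, 2: 1}
See 2: counts = {4: 1, 3: 2, 2: 2}
See 4: counts = {4: 2, 3: 2, 2: 2}
See 1: counts = {4: 2, 3: 2, 2: 2, 1: 1}
See 3: counts = {4: 2, 3: 3, 2: 2, 1: 1}

{4: 2, 3: 3, 2: 2, 1: 1}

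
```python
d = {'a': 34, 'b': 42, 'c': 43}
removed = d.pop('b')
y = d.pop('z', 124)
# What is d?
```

After line 1: d = {'a': 34, 'b': 42, 'c': 43}
After line 2 (pop 'b' returns 42): d = {'a': 34, 'c': 43}, removed = 42
After line 3 (pop 'z' missing, returns default 124): d = {'a': 34, 'c': 43}, y = 124

{'a': 34, 'c': 43}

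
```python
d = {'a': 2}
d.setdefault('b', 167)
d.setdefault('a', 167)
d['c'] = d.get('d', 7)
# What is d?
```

After line 1: d = {'a': 2}
After line 2 (setdefault adds 'b'=167): d = {'a': 2, 'b': 167}
After line 3 (setdefault 'a' no-op, already exists): d = {'a': 2, 'b': 167}
After line 4 (get('d', 7) returns default since 'd' not in d): d = {'a': 2, 'b': 167, 'c': 7}

{'a': 2, 'b': 167, 'c': 7}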